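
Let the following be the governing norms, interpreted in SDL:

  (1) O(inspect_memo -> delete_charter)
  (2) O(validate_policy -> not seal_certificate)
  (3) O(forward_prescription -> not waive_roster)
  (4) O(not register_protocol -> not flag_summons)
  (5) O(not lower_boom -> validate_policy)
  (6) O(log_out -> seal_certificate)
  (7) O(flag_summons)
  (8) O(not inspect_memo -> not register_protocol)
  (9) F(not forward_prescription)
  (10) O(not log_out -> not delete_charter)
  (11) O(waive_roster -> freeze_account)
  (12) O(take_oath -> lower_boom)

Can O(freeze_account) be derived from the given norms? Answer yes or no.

Premise 11 is O(waive_roster -> freeze_account), but O(waive_roster) is not derivable from the premises, so it does not yield O(freeze_account).
No other premise forces O(freeze_account). An ideal world satisfying every premise can still have freeze_account false, so O(freeze_account) is not derivable.

No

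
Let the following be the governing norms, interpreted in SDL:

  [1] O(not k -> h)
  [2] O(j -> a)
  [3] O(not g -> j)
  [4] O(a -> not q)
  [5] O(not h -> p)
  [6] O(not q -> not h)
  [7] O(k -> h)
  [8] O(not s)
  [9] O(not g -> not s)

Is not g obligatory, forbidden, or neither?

Forbidden

Premises 1 and 7 cover both cases: O(not k -> h) and O(k -> h). Since not k ∨ k is a tautology, O(h) follows.
Premise 6, O(not q -> not h), contraposes to O(h -> q); with O(h) we get O(q).
Premise 4, O(a -> not q), contraposes to O(q -> not a); with O(q) we get O(not a).
Premise 2, O(j -> a), contraposes to O(not a -> not j); with O(not a) we get O(not j).
The contrapositive of premise 3 (O(not g -> j)) is O(not j -> g), and O(not j) is already established, so O(g).
Premises 5, 8, 9 do not contribute to this derivation.
Thus O(g), which is F(not g): not g is forbidden.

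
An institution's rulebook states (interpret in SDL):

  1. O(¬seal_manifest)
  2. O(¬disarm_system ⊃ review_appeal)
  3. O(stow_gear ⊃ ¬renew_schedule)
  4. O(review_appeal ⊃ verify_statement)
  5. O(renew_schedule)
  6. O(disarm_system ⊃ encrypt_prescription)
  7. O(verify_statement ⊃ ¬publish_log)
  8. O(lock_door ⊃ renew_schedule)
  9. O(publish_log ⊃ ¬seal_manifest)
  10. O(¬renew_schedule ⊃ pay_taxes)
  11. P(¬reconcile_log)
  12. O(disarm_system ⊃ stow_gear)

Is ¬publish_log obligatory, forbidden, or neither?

Premise 5 gives O(renew_schedule).
Premise 3, O(stow_gear ⊃ ¬renew_schedule), contraposes to O(renew_schedule ⊃ ¬stow_gear); with O(renew_schedule) we get O(¬stow_gear).
Premise 12 is O(disarm_system ⊃ stow_gear); contrapositively O(¬stow_gear ⊃ ¬disarm_system). Since O(¬stow_gear) holds, K gives O(¬disarm_system).
With premise 2, O(¬disarm_system ⊃ review_appeal), the K-axiom yields O(review_appeal).
Applying K to premise 4 (O(review_appeal ⊃ verify_statement)) and O(review_appeal) yields O(verify_statement).
Premise 7 is O(verify_statement ⊃ ¬publish_log); since O(verify_statement), deontic closure gives O(¬publish_log).
Premises 1, 6, 8, 9, 10, 11 do not contribute to this derivation.
Hence ¬publish_log is obligatory.

Obligatory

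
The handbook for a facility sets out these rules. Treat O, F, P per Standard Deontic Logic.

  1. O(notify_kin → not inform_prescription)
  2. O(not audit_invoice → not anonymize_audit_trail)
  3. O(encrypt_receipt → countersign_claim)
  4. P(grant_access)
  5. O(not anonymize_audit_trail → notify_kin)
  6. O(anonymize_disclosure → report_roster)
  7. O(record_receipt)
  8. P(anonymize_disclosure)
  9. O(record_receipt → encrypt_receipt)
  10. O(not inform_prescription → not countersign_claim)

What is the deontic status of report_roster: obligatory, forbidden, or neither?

Premise 6 is O(anonymize_disclosure → report_roster), but O(anonymize_disclosure) is not derivable from the premises (the permission P(anonymize_disclosure) asserts only not O(not anonymize_disclosure), not O(anonymize_disclosure)), so it does not yield O(report_roster).
No premise or chain of K-axiom applications forces O(report_roster), and none forces O(not report_roster). So report_roster is neither obligatory nor forbidden under these norms.

Neither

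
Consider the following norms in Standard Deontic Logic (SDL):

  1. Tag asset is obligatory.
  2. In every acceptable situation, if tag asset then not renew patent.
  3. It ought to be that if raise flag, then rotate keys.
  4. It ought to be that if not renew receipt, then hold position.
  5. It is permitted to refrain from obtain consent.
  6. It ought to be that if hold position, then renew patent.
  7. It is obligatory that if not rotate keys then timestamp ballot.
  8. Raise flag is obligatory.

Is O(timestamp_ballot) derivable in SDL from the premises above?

Premise 7 is O(¬rotate_keys → timestamp_ballot), but O(¬rotate_keys) is not derivable from the premises, so it does not yield O(timestamp_ballot).
No other premise forces O(timestamp_ballot). An ideal world satisfying every premise can still have timestamp_ballot false, so O(timestamp_ballot) is not derivable.

No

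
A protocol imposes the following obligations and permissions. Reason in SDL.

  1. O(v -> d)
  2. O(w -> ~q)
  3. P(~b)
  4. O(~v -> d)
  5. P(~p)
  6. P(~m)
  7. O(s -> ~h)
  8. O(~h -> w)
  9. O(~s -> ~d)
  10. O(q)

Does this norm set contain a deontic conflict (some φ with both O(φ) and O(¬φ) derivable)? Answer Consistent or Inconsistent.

Premises 4 and 1 are O(~v -> d) and O(v -> d); every ideal world satisfies ~v or v, so in either case d holds — hence O(d).
Premise 9, O(~s -> ~d), contraposes to O(d -> s); with O(d) we get O(s).
From O(s) and premise 7, O(s -> ~h), we obtain O(~h).
With premise 8, O(~h -> w), the K-axiom yields O(w).
Applying K to premise 2 (O(w -> ~q)) and O(w) yields O(~q).
Yet premise 10 states O(q).
We now have both O(~q) and O(q) — q is simultaneously obligatory and forbidden, violating the D-axiom.

Inconsistent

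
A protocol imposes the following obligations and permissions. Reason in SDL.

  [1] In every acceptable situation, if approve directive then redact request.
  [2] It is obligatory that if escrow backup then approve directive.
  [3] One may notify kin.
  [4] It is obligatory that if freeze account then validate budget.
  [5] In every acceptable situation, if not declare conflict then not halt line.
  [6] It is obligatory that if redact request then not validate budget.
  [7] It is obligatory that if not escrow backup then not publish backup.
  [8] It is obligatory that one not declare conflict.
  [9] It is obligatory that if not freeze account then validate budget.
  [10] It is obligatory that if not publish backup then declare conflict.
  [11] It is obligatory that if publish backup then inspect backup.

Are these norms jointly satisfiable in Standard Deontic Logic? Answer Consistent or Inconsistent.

By case analysis on ¬freeze_account: premise 9 gives O(¬freeze_account → validate_budget) and premise 4 gives O(freeze_account → validate_budget), so O(validate_budget) either way.
Premise 6 is O(redact_request → ¬validate_budget); contrapositively O(validate_budget → ¬redact_request). Since O(validate_budget) holds, K gives O(¬redact_request).
Premise 1, O(approve_directive → redact_request), contraposes to O(¬redact_request → ¬approve_directive); with O(¬redact_request) we get O(¬approve_directive).
Premise 2, O(escrow_backup → approve_directive), contraposes to O(¬approve_directive → ¬escrow_backup); with O(¬approve_directive) we get O(¬escrow_backup).
Applying K to premise 7 (O(¬escrow_backup → ¬publish_backup)) and O(¬escrow_backup) yields O(¬publish_backup).
With premise 10, O(¬publish_backup → declare_conflict), the K-axiom yields O(declare_conflict).
However, premise 8 gives O(¬declare_conflict).
We now have both O(declare_conflict) and O(¬declare_conflict) — declare_conflict is simultaneously obligatory and forbidden, violating the D-axiom.

Inconsistent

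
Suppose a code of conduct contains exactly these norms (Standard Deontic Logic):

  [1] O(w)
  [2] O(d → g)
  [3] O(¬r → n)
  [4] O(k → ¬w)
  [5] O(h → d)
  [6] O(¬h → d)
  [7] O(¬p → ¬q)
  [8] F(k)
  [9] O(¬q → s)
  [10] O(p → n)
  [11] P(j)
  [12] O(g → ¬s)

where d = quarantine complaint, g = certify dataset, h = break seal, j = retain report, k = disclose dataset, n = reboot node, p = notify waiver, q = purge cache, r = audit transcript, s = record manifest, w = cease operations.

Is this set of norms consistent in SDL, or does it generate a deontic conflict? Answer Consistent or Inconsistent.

Premise 4 is O(k → ¬w), but O(k) is not derivable from the premises, so it does not yield O(¬w).
So O(¬w) is not derivable, and the apparent clash with O(w) does not arise.
A world satisfying every obligation exists (e.g. d=true, g=true, h=false, j=false, k=false, n=true, p=true, q=true, r=false, s=false, w=true); no atom is both obligatory and forbidden, so the set is consistent.

Consistent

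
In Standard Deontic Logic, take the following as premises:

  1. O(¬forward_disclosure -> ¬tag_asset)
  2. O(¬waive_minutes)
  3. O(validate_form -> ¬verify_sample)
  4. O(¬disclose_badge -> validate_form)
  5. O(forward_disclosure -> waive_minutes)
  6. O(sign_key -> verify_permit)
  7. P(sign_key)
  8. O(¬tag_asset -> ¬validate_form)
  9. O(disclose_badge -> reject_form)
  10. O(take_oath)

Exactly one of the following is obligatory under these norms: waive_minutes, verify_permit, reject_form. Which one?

From premise 2 we have O(¬waive_minutes).
The contrapositive of premise 5 (O(forward_disclosure -> waive_minutes)) is O(¬waive_minutes -> ¬forward_disclosure), and O(¬waive_minutes) is already established, so O(¬forward_disclosure).
From O(¬forward_disclosure) and premise 1, O(¬forward_disclosure -> ¬tag_asset), we obtain O(¬tag_asset).
Applying K to premise 8 (O(¬tag_asset -> ¬validate_form)) and O(¬tag_asset) yields O(¬validate_form).
Premise 4, O(¬disclose_badge -> validate_form), contraposes to O(¬validate_form -> disclose_badge); with O(¬validate_form) we get O(disclose_badge).
With premise 9, O(disclose_badge -> reject_form), the K-axiom yields O(reject_form).
So O(reject_form) holds — reject_form is obligatory. None of the other listed options is made obligatory by any chain of premises.

reject_form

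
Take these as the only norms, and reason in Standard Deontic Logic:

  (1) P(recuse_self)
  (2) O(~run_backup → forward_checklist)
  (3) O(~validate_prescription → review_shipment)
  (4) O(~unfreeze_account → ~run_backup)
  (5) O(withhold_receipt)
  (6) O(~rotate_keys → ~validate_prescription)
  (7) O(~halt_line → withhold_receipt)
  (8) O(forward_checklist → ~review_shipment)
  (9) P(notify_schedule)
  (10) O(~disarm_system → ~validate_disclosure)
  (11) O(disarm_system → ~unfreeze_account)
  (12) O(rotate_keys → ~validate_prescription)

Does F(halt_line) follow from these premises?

Premise 7 is O(~halt_line → withhold_receipt); even if O(withhold_receipt) held, inferring O(~halt_line) would be affirming the consequent — invalid.
No other premise forces O(~halt_line). An ideal world satisfying every premise can still have halt_line true, so F(halt_line) is not derivable.

No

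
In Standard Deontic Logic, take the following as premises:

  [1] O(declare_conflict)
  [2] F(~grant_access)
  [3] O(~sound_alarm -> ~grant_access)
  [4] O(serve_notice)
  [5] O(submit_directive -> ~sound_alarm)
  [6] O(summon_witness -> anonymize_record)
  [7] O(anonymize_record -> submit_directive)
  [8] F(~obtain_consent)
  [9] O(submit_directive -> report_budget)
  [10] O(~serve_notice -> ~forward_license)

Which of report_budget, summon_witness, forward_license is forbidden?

summon_witness

Premise 2 is F(~grant_access), i.e. O(grant_access).
The contrapositive of premise 3 (O(~sound_alarm -> ~grant_access)) is O(grant_access -> sound_alarm), and O(grant_access) is already established, so O(sound_alarm).
Premise 5, O(submit_directive -> ~sound_alarm), contraposes to O(sound_alarm -> ~submit_directive); with O(sound_alarm) we get O(~submit_directive).
The contrapositive of premise 7 (O(anonymize_record -> submit_directive)) is O(~submit_directive -> ~anonymize_record), and O(~submit_directive) is already established, so O(~anonymize_record).
The contrapositive of premise 6 (O(summon_witness -> anonymize_record)) is O(~anonymize_record -> ~summon_witness), and O(~anonymize_record) is already established, so O(~summon_witness).
So O(~summon_witness) holds, i.e. summon_witness is forbidden. None of the other listed options is forbidden under the premises.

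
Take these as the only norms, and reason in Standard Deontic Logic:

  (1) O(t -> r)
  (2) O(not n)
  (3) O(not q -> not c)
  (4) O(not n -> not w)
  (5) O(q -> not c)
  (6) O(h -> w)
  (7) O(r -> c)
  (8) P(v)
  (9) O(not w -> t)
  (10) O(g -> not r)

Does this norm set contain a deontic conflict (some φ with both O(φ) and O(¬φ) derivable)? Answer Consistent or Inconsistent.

Inconsistent

Premises 5 and 3 are O(q -> not c) and O(not q -> not c); every ideal world satisfies q or not q, so in either case not c holds — hence O(not c).
Premise 7, O(r -> c), contraposes to O(not c -> not r); with O(not c) we get O(not r).
Premise 1 is O(t -> r); contrapositively O(not r -> not t). Since O(not r) holds, K gives O(not t).
Premise 9, O(not w -> t), contraposes to O(not t -> w); with O(not t) we get O(w).
Premise 4 is O(not n -> not w); contrapositively O(w -> n). Since O(w) holds, K gives O(n).
However, premise 2 gives O(not n).
We now have both O(n) and O(not n) — n is simultaneously obligatory and forbidden, violating the D-axiom.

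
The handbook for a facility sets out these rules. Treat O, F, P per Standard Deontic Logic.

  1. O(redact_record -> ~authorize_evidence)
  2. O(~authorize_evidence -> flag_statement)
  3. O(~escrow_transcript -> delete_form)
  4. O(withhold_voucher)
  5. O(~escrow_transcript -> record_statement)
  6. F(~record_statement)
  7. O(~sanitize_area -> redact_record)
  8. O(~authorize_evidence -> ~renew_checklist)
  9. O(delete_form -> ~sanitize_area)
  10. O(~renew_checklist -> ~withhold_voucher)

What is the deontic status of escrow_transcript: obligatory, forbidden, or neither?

Obligatory

Premise 4 states O(withhold_voucher) outright.
Premise 10 is O(~renew_checklist -> ~withhold_voucher); contrapositively O(withhold_voucher -> renew_checklist). Since O(withhold_voucher) holds, K gives O(renew_checklist).
The contrapositive of premise 8 (O(~authorize_evidence -> ~renew_checklist)) is O(renew_checklist -> authorize_evidence), and O(renew_checklist) is already established, so O(authorize_evidence).
The contrapositive of premise 1 (O(redact_record -> ~authorize_evidence)) is O(authorize_evidence -> ~redact_record), and O(authorize_evidence) is already established, so O(~redact_record).
Premise 7 is O(~sanitize_area -> redact_record); contrapositively O(~redact_record -> sanitize_area). Since O(~redact_record) holds, K gives O(sanitize_area).
Premise 9 is O(delete_form -> ~sanitize_area); contrapositively O(sanitize_area -> ~delete_form). Since O(sanitize_area) holds, K gives O(~delete_form).
Premise 3, O(~escrow_transcript -> delete_form), contraposes to O(~delete_form -> escrow_transcript); with O(~delete_form) we get O(escrow_transcript).
Premises 2, 5, 6 do not contribute to this derivation.
Hence escrow_transcript is obligatory.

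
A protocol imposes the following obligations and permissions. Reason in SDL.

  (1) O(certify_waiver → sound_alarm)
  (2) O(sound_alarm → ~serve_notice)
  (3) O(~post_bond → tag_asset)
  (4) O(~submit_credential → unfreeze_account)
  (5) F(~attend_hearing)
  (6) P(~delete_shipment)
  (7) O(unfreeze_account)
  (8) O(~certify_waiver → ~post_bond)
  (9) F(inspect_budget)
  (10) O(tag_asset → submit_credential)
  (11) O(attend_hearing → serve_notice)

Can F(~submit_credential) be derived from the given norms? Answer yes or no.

Yes

Premise 5 is F(~attend_hearing), i.e. O(attend_hearing).
Applying K to premise 11 (O(attend_hearing → serve_notice)) and O(attend_hearing) yields O(serve_notice).
Premise 2 is O(sound_alarm → ~serve_notice); contrapositively O(serve_notice → ~sound_alarm). Since O(serve_notice) holds, K gives O(~sound_alarm).
The contrapositive of premise 1 (O(certify_waiver → sound_alarm)) is O(~sound_alarm → ~certify_waiver), and O(~sound_alarm) is already established, so O(~certify_waiver).
Premise 8 is O(~certify_waiver → ~post_bond); since O(~certify_waiver), deontic closure gives O(~post_bond).
With premise 3, O(~post_bond → tag_asset), the K-axiom yields O(tag_asset).
Applying K to premise 10 (O(tag_asset → submit_credential)) and O(tag_asset) yields O(submit_credential).
Premises 4, 6, 7, 9 do not contribute to this derivation.
So O(submit_credential) holds, i.e. F(~submit_credential). The claim follows.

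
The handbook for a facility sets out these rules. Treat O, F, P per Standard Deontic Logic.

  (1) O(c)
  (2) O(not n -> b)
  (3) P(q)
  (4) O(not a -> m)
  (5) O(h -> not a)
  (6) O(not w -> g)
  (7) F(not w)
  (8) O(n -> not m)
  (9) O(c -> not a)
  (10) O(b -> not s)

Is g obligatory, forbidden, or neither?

Neither

Premise 6 is O(not w -> g), but O(not w) is not derivable from the premises, so it does not yield O(g).
No premise or chain of K-axiom applications forces O(g), and none forces O(not g). So g is neither obligatory nor forbidden under these norms.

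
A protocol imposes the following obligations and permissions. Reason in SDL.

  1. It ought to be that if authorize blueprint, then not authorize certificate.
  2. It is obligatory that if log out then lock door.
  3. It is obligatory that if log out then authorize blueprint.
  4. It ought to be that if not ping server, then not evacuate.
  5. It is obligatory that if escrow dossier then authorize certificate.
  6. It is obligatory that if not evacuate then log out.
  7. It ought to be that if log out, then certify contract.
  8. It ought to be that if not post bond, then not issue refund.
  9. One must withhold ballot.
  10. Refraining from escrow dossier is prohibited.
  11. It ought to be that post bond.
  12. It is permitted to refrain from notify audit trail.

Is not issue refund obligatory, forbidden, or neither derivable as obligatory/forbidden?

Premise 8 is O(¬post_bond → ¬issue_refund), but O(¬post_bond) is not derivable from the premises, so it does not yield O(¬issue_refund).
No premise or chain of K-axiom applications forces O(¬issue_refund), and none forces O(issue_refund). So ¬issue_refund is neither obligatory nor forbidden under these norms.

Neither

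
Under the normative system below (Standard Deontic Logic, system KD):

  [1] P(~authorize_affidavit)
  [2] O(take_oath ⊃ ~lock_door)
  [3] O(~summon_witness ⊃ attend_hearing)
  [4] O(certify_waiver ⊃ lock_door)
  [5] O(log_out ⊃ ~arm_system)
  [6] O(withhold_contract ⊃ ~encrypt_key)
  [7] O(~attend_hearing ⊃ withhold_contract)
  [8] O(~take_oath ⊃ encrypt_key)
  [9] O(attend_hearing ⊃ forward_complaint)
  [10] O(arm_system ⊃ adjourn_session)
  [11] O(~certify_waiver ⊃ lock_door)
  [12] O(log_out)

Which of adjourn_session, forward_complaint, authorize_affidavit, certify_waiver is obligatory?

forward_complaint

Premises 4 and 11 cover both cases: O(certify_waiver ⊃ lock_door) and O(~certify_waiver ⊃ lock_door). Since certify_waiver ∨ ~certify_waiver is a tautology, O(lock_door) follows.
Premise 2 is O(take_oath ⊃ ~lock_door); contrapositively O(lock_door ⊃ ~take_oath). Since O(lock_door) holds, K gives O(~take_oath).
Applying K to premise 8 (O(~take_oath ⊃ encrypt_key)) and O(~take_oath) yields O(encrypt_key).
The contrapositive of premise 6 (O(withhold_contract ⊃ ~encrypt_key)) is O(encrypt_key ⊃ ~withhold_contract), and O(encrypt_key) is already established, so O(~withhold_contract).
Premise 7 is O(~attend_hearing ⊃ withhold_contract); contrapositively O(~withhold_contract ⊃ attend_hearing). Since O(~withhold_contract) holds, K gives O(attend_hearing).
Premise 9 is O(attend_hearing ⊃ forward_complaint); since O(attend_hearing), deontic closure gives O(forward_complaint).
So O(forward_complaint) holds — forward_complaint is obligatory. None of the other listed options is made obligatory by any chain of premises.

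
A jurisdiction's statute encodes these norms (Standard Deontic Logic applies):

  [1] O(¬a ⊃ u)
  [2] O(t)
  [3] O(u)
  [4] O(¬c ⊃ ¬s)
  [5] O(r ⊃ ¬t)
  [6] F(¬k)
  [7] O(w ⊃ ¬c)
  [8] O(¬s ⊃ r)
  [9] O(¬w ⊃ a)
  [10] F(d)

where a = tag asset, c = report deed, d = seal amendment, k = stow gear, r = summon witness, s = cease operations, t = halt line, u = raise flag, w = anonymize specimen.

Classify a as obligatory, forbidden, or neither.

Premise 2 states O(t) outright.
The contrapositive of premise 5 (O(r ⊃ ¬t)) is O(t ⊃ ¬r), and O(t) is already established, so O(¬r).
Premise 8, O(¬s ⊃ r), contraposes to O(¬r ⊃ s); with O(¬r) we get O(s).
Premise 4 is O(¬c ⊃ ¬s); contrapositively O(s ⊃ c). Since O(s) holds, K gives O(c).
Premise 7 is O(w ⊃ ¬c); contrapositively O(c ⊃ ¬w). Since O(c) holds, K gives O(¬w).
Premise 9 is O(¬w ⊃ a); since O(¬w), deontic closure gives O(a).
Premises 1, 3, 6, 10 do not contribute to this derivation.
Hence a is obligatory.

Obligatory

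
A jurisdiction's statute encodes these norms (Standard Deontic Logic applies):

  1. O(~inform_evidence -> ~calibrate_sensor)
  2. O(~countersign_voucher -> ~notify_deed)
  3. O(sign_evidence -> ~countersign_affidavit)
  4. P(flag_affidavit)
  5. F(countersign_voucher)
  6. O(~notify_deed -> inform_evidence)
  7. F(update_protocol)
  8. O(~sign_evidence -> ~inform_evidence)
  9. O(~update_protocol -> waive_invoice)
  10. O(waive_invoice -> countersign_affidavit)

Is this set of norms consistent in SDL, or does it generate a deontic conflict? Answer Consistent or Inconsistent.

Premise 5 is F(countersign_voucher), i.e. O(~countersign_voucher).
Premise 2 is O(~countersign_voucher -> ~notify_deed); since O(~countersign_voucher), deontic closure gives O(~notify_deed).
Premise 6 is O(~notify_deed -> inform_evidence); since O(~notify_deed), deontic closure gives O(inform_evidence).
The contrapositive of premise 8 (O(~sign_evidence -> ~inform_evidence)) is O(inform_evidence -> sign_evidence), and O(inform_evidence) is already established, so O(sign_evidence).
Applying K to premise 3 (O(sign_evidence -> ~countersign_affidavit)) and O(sign_evidence) yields O(~countersign_affidavit).
Premise 10, O(waive_invoice -> countersign_affidavit), contraposes to O(~countersign_affidavit -> ~waive_invoice); with O(~countersign_affidavit) we get O(~waive_invoice).
Premise 9 is O(~update_protocol -> waive_invoice); contrapositively O(~waive_invoice -> update_protocol). Since O(~waive_invoice) holds, K gives O(update_protocol).
Yet premise 7 is F(update_protocol), i.e. O(~update_protocol).
We now have both O(update_protocol) and O(~update_protocol) — update_protocol is simultaneously obligatory and forbidden, violating the D-axiom.

Inconsistent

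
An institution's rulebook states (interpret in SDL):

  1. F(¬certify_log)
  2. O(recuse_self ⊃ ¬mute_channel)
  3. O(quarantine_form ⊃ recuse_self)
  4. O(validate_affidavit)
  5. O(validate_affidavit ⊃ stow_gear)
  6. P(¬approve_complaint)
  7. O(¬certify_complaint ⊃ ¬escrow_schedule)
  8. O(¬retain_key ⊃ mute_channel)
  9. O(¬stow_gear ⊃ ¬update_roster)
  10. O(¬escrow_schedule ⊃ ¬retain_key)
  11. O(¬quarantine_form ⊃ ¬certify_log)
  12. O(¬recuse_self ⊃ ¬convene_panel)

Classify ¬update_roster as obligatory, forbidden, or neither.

Premise 9 is O(¬stow_gear ⊃ ¬update_roster), but O(¬stow_gear) is not derivable from the premises, so it does not yield O(¬update_roster).
No premise or chain of K-axiom applications forces O(¬update_roster), and none forces O(update_roster). So ¬update_roster is neither obligatory nor forbidden under these norms.

Neither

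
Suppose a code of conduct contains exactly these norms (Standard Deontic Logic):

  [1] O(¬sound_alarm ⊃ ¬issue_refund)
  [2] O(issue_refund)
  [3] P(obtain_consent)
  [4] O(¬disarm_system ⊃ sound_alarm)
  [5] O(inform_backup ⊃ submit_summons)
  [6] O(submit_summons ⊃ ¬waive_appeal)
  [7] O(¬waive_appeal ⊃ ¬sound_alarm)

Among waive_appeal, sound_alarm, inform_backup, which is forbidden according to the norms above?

inform_backup

From premise 2 we have O(issue_refund).
Premise 1, O(¬sound_alarm ⊃ ¬issue_refund), contraposes to O(issue_refund ⊃ sound_alarm); with O(issue_refund) we get O(sound_alarm).
Premise 7, O(¬waive_appeal ⊃ ¬sound_alarm), contraposes to O(sound_alarm ⊃ waive_appeal); with O(sound_alarm) we get O(waive_appeal).
The contrapositive of premise 6 (O(submit_summons ⊃ ¬waive_appeal)) is O(waive_appeal ⊃ ¬submit_summons), and O(waive_appeal) is already established, so O(¬submit_summons).
The contrapositive of premise 5 (O(inform_backup ⊃ submit_summons)) is O(¬submit_summons ⊃ ¬inform_backup), and O(¬submit_summons) is already established, so O(¬inform_backup).
So O(¬inform_backup) holds, i.e. inform_backup is forbidden. None of the other listed options is forbidden under the premises.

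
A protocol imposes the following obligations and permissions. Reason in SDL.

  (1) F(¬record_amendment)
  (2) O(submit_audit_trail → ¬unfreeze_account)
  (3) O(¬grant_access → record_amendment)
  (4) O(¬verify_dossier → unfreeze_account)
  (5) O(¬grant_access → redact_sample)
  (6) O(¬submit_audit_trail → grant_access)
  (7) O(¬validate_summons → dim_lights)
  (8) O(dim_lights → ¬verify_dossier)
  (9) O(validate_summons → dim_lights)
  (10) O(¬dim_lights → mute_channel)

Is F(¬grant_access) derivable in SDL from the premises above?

Yes

Premises 9 and 7 cover both cases: O(validate_summons → dim_lights) and O(¬validate_summons → dim_lights). Since validate_summons ∨ ¬validate_summons is a tautology, O(dim_lights) follows.
From O(dim_lights) and premise 8, O(dim_lights → ¬verify_dossier), we obtain O(¬verify_dossier).
From O(¬verify_dossier) and premise 4, O(¬verify_dossier → unfreeze_account), we obtain O(unfreeze_account).
Premise 2 is O(submit_audit_trail → ¬unfreeze_account); contrapositively O(unfreeze_account → ¬submit_audit_trail). Since O(unfreeze_account) holds, K gives O(¬submit_audit_trail).
Premise 6 is O(¬submit_audit_trail → grant_access); since O(¬submit_audit_trail), deontic closure gives O(grant_access).
Premises 1, 3, 5, 10 do not contribute to this derivation.
So O(grant_access) holds, i.e. F(¬grant_access). The claim follows.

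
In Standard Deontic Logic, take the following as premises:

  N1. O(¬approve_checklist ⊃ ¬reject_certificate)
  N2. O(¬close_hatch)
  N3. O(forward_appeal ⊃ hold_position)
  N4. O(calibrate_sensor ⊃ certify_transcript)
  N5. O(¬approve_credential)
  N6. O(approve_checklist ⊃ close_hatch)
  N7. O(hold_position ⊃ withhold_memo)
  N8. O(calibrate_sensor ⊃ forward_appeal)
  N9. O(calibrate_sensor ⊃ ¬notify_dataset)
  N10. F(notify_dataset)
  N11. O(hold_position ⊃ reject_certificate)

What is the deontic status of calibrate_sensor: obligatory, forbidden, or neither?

Forbidden

From premise 2 we have O(¬close_hatch).
Premise 6, O(approve_checklist ⊃ close_hatch), contraposes to O(¬close_hatch ⊃ ¬approve_checklist); with O(¬close_hatch) we get O(¬approve_checklist).
Premise 1 is O(¬approve_checklist ⊃ ¬reject_certificate); since O(¬approve_checklist), deontic closure gives O(¬reject_certificate).
The contrapositive of premise 11 (O(hold_position ⊃ reject_certificate)) is O(¬reject_certificate ⊃ ¬hold_position), and O(¬reject_certificate) is already established, so O(¬hold_position).
Premise 3, O(forward_appeal ⊃ hold_position), contraposes to O(¬hold_position ⊃ ¬forward_appeal); with O(¬hold_position) we get O(¬forward_appeal).
The contrapositive of premise 8 (O(calibrate_sensor ⊃ forward_appeal)) is O(¬forward_appeal ⊃ ¬calibrate_sensor), and O(¬forward_appeal) is already established, so O(¬calibrate_sensor).
Premises 4, 5, 7, 9, 10 do not contribute to this derivation.
Thus O(¬calibrate_sensor), which is F(calibrate_sensor): calibrate_sensor is forbidden.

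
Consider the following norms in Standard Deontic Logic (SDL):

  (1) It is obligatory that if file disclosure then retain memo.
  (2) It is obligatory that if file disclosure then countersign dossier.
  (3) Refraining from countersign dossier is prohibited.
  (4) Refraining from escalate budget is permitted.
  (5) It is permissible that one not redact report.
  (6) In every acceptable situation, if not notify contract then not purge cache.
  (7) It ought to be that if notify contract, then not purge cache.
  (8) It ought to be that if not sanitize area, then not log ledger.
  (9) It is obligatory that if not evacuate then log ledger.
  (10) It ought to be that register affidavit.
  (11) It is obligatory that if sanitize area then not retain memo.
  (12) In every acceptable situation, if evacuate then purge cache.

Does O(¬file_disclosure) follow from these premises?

Yes

Premises 6 and 7 cover both cases: O(¬notify_contract → ¬purge_cache) and O(notify_contract → ¬purge_cache). Since ¬notify_contract ∨ notify_contract is a tautology, O(¬purge_cache) follows.
The contrapositive of premise 12 (O(evacuate → purge_cache)) is O(¬purge_cache → ¬evacuate), and O(¬purge_cache) is already established, so O(¬evacuate).
Premise 9 is O(¬evacuate → log_ledger); since O(¬evacuate), deontic closure gives O(log_ledger).
The contrapositive of premise 8 (O(¬sanitize_area → ¬log_ledger)) is O(log_ledger → sanitize_area), and O(log_ledger) is already established, so O(sanitize_area).
From O(sanitize_area) and premise 11, O(sanitize_area → ¬retain_memo), we obtain O(¬retain_memo).
Premise 1, O(file_disclosure → retain_memo), contraposes to O(¬retain_memo → ¬file_disclosure); with O(¬retain_memo) we get O(¬file_disclosure).
Premises 2, 3, 4, 5, 10 do not contribute to this derivation.
So O(¬file_disclosure) follows.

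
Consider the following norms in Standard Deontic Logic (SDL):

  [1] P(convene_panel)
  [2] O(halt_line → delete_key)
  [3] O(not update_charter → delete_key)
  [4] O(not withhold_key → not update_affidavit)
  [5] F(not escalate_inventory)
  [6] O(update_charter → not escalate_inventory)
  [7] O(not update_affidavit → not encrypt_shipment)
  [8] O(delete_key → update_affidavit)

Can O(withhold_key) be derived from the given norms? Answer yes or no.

F(not escalate_inventory) at premise 5 means O(escalate_inventory).
The contrapositive of premise 6 (O(update_charter → not escalate_inventory)) is O(escalate_inventory → not update_charter), and O(escalate_inventory) is already established, so O(not update_charter).
With premise 3, O(not update_charter → delete_key), the K-axiom yields O(delete_key).
From O(delete_key) and premise 8, O(delete_key → update_affidavit), we obtain O(update_affidavit).
Premise 4 is O(not withhold_key → not update_affidavit); contrapositively O(update_affidavit → withhold_key). Since O(update_affidavit) holds, K gives O(withhold_key).
Premises 1, 2, 7 do not contribute to this derivation.
So O(withhold_key) follows.

Yes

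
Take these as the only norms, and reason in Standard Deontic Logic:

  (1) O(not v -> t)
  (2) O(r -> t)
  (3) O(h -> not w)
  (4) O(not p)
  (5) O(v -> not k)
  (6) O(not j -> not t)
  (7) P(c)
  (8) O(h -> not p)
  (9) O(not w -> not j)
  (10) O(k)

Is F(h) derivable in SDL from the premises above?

From premise 10 we have O(k).
Premise 5, O(v -> not k), contraposes to O(k -> not v); with O(k) we get O(not v).
With premise 1, O(not v -> t), the K-axiom yields O(t).
The contrapositive of premise 6 (O(not j -> not t)) is O(t -> j), and O(t) is already established, so O(j).
Premise 9 is O(not w -> not j); contrapositively O(j -> w). Since O(j) holds, K gives O(w).
The contrapositive of premise 3 (O(h -> not w)) is O(w -> not h), and O(w) is already established, so O(not h).
Premises 2, 4, 7, 8 do not contribute to this derivation.
So O(not h) holds, i.e. F(h). The claim follows.

Yes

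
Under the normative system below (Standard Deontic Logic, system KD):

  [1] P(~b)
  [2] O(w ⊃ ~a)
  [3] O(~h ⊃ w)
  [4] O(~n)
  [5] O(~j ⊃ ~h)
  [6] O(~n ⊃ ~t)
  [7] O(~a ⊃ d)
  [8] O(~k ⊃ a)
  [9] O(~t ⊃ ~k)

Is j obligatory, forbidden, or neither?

Premise 4 states O(~n) outright.
Applying K to premise 6 (O(~n ⊃ ~t)) and O(~n) yields O(~t).
Applying K to premise 9 (O(~t ⊃ ~k)) and O(~t) yields O(~k).
Applying K to premise 8 (O(~k ⊃ a)) and O(~k) yields O(a).
The contrapositive of premise 2 (O(w ⊃ ~a)) is O(a ⊃ ~w), and O(a) is already established, so O(~w).
Premise 3 is O(~h ⊃ w); contrapositively O(~w ⊃ h). Since O(~w) holds, K gives O(h).
Premise 5, O(~j ⊃ ~h), contraposes to O(h ⊃ j); with O(h) we get O(j).
Premises 1, 7 do not contribute to this derivation.
Hence j is obligatory.

Obligatory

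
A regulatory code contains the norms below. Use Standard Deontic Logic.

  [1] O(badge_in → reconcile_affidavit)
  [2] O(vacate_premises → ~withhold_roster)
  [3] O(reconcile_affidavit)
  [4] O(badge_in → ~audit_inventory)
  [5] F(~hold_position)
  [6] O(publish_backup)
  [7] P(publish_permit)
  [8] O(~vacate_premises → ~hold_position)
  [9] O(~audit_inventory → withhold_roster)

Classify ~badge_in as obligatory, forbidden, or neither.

F(~hold_position) at premise 5 means O(hold_position).
Premise 8 is O(~vacate_premises → ~hold_position); contrapositively O(hold_position → vacate_premises). Since O(hold_position) holds, K gives O(vacate_premises).
With premise 2, O(vacate_premises → ~withhold_roster), the K-axiom yields O(~withhold_roster).
Premise 9, O(~audit_inventory → withhold_roster), contraposes to O(~withhold_roster → audit_inventory); with O(~withhold_roster) we get O(audit_inventory).
Premise 4, O(badge_in → ~audit_inventory), contraposes to O(audit_inventory → ~badge_in); with O(audit_inventory) we get O(~badge_in).
Premises 1, 3, 6, 7 do not contribute to this derivation.
Hence ~badge_in is obligatory.

Obligatory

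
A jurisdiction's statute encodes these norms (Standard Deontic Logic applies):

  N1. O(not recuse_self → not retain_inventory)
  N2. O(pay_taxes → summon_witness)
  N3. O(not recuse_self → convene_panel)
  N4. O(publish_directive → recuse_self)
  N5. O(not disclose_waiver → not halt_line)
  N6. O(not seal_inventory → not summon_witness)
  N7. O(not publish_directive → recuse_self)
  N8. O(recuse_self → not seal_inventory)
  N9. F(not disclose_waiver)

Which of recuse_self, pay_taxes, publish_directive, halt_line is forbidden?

By case analysis on publish_directive: premise 4 gives O(publish_directive → recuse_self) and premise 7 gives O(not publish_directive → recuse_self), so O(recuse_self) either way.
Premise 8 is O(recuse_self → not seal_inventory); since O(recuse_self), deontic closure gives O(not seal_inventory).
Premise 6 is O(not seal_inventory → not summon_witness); since O(not seal_inventory), deontic closure gives O(not summon_witness).
Premise 2, O(pay_taxes → summon_witness), contraposes to O(not summon_witness → not pay_taxes); with O(not summon_witness) we get O(not pay_taxes).
So O(not pay_taxes) holds, i.e. pay_taxes is forbidden. None of the other listed options is forbidden under the premises.

pay_taxes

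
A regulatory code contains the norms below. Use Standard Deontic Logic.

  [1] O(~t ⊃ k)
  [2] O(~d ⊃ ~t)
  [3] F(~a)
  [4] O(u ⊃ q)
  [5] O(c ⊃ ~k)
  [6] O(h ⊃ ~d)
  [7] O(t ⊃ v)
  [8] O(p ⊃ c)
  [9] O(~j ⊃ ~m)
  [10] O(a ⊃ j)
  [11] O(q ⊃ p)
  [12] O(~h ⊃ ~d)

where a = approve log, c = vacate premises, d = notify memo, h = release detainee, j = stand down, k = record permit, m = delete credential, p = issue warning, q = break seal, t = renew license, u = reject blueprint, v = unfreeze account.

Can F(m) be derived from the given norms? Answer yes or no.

No

Premise 9 is O(~j ⊃ ~m), but O(~j) is not derivable from the premises, so it does not yield O(~m).
No other premise forces O(~m). An ideal world satisfying every premise can still have m true, so F(m) is not derivable.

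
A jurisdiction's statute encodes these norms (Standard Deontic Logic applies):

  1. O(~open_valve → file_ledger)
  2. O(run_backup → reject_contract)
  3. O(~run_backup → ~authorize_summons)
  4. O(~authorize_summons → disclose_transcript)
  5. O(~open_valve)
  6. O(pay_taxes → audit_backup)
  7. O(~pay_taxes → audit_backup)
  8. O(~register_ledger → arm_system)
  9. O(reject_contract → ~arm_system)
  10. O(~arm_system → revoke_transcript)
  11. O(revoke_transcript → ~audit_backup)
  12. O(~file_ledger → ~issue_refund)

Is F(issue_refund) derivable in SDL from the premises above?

No

Premise 12 is O(~file_ledger → ~issue_refund), but O(~file_ledger) is not derivable from the premises, so it does not yield O(~issue_refund).
No other premise forces O(~issue_refund). An ideal world satisfying every premise can still have issue_refund true, so F(issue_refund) is not derivable.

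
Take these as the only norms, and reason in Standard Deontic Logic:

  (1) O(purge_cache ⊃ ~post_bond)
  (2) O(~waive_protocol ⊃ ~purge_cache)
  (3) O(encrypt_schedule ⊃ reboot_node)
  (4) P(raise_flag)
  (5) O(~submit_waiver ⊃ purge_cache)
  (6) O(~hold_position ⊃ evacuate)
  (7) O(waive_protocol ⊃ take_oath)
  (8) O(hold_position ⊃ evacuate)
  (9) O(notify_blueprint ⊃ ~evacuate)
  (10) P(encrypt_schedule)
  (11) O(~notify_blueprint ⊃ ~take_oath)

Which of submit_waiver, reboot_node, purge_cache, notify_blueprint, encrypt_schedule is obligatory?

By case analysis on ~hold_position: premise 6 gives O(~hold_position ⊃ evacuate) and premise 8 gives O(hold_position ⊃ evacuate), so O(evacuate) either way.
Premise 9, O(notify_blueprint ⊃ ~evacuate), contraposes to O(evacuate ⊃ ~notify_blueprint); with O(evacuate) we get O(~notify_blueprint).
With premise 11, O(~notify_blueprint ⊃ ~take_oath), the K-axiom yields O(~take_oath).
Premise 7 is O(waive_protocol ⊃ take_oath); contrapositively O(~take_oath ⊃ ~waive_protocol). Since O(~take_oath) holds, K gives O(~waive_protocol).
With premise 2, O(~waive_protocol ⊃ ~purge_cache), the K-axiom yields O(~purge_cache).
Premise 5 is O(~submit_waiver ⊃ purge_cache); contrapositively O(~purge_cache ⊃ submit_waiver). Since O(~purge_cache) holds, K gives O(submit_waiver).
So O(submit_waiver) holds — submit_waiver is obligatory. None of the other listed options is made obligatory by any chain of premises.

submit_waiver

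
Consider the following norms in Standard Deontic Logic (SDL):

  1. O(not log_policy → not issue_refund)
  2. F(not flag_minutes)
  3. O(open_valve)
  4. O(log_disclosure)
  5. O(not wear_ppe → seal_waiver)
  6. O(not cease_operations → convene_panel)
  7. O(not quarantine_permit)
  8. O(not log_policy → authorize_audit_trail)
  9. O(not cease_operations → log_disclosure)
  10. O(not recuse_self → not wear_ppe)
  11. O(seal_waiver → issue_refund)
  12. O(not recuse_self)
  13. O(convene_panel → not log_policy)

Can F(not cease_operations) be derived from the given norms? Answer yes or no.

Premise 12 states O(not recuse_self) outright.
Premise 10 is O(not recuse_self → not wear_ppe); since O(not recuse_self), deontic closure gives O(not wear_ppe).
From O(not wear_ppe) and premise 5, O(not wear_ppe → seal_waiver), we obtain O(seal_waiver).
Applying K to premise 11 (O(seal_waiver → issue_refund)) and O(seal_waiver) yields O(issue_refund).
Premise 1 is O(not log_policy → not issue_refund); contrapositively O(issue_refund → log_policy). Since O(issue_refund) holds, K gives O(log_policy).
Premise 13, O(convene_panel → not log_policy), contraposes to O(log_policy → not convene_panel); with O(log_policy) we get O(not convene_panel).
Premise 6 is O(not cease_operations → convene_panel); contrapositively O(not convene_panel → cease_operations). Since O(not convene_panel) holds, K gives O(cease_operations).
Premises 2, 3, 4, 7, 8, 9 do not contribute to this derivation.
So O(cease_operations) holds, i.e. F(not cease_operations). The claim follows.

Yes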